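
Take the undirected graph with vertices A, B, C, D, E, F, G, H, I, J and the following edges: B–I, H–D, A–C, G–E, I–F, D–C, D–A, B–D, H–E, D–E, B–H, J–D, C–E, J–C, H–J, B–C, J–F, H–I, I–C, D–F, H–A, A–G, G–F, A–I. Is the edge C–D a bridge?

No

After removing C–D, the path C-B-D still connects them, so the edge is not a bridge.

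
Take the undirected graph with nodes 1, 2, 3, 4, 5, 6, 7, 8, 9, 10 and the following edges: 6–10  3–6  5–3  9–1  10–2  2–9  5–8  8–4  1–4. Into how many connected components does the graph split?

7 is isolated — a component by itself.
Starting from 1 we can reach 1, 2, 3, 4, 5, 6, 8, 9, 10. That is one component of size 9.
Total: 2 components.

2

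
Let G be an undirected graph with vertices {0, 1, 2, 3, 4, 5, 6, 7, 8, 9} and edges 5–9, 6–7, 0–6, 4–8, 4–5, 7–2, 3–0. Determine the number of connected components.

1 is isolated — a component by itself.
Starting from 4 we can reach 4, 5, 8, 9. That is one component of size 4.
Starting from 0 we can reach 0, 2, 3, 6, 7. That is one component of size 5.
Total: 3 components.

3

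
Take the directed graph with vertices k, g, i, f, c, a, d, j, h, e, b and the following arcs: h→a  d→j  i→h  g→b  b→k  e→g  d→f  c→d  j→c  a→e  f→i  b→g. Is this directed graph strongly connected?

No

There is no directed path from i to j, so the graph is not strongly connected.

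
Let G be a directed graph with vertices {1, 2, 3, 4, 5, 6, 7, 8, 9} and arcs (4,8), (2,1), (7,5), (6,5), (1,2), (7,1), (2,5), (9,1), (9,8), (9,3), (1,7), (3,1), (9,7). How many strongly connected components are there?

{1, 2, 7} are all mutually reachable — one SCC of size 3.
{8} is an SCC by itself.
{9} is an SCC by itself.
{3} is an SCC by itself.
{4} is an SCC by itself.
(and 2 more singleton SCCs)
That gives 7 strongly connected components.

7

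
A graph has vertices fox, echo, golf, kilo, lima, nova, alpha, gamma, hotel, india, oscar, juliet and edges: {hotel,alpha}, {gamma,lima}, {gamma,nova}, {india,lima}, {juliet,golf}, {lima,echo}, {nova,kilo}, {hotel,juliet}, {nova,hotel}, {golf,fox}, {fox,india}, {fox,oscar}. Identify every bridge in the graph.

alpha-hotel, echo-lima, fox-oscar, kilo-nova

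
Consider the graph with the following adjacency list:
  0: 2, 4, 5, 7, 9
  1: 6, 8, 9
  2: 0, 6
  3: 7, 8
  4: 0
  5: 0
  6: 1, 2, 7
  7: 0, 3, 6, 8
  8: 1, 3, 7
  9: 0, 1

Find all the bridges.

The edges on the cycle 7-8-1-9-0-7 are not bridges since each lies on that cycle.
But removing 0-4 disconnects 0 from 4; removing 0-5 disconnects 0 from 5 — these are bridges.

0-4, 0-5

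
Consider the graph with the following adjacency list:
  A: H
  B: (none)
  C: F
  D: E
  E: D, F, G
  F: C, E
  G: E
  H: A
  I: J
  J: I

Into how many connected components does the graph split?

4

B is isolated — a component by itself.
Starting from A we can reach A, H. That is one component of size 2.
Starting from I we can reach I, J. That is one component of size 2.
Starting from C we can reach C, D, E, F, G. That is one component of size 5.
Total: 4 components.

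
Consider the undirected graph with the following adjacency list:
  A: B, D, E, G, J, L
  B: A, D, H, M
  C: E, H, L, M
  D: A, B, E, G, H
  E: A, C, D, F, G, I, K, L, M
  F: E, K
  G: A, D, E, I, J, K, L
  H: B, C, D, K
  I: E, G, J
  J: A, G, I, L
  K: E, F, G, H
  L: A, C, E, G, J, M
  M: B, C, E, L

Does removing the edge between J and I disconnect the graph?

No

After removing J-I, the path J-G-I still connects them, so the edge is not a bridge.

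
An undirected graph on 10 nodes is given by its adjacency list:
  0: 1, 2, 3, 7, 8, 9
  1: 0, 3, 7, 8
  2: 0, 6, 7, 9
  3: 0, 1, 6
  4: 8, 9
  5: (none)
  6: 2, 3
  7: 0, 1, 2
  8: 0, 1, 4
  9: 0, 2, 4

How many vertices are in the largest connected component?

9

5 is isolated — a component by itself.
Starting from 0 we can reach 0, 1, 2, 3, 4, 6, 7, 8, 9. That is one component of size 9.
The largest has 9 vertices.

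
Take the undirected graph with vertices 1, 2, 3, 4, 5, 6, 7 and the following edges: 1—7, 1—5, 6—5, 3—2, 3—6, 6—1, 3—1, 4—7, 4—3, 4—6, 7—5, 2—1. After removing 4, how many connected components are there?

1

With 4 gone, the remaining components are: {1, 2, 3, 5, 6, 7}.
That is 1 component.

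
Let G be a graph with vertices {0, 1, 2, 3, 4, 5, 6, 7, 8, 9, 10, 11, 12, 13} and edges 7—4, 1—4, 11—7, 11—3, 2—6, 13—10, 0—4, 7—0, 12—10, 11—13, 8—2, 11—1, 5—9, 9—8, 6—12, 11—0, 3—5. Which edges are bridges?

none

The edges on the cycle 11-1-4-0-11 are not bridges since each lies on that cycle.
Every edge lies on some cycle, so there are no bridges.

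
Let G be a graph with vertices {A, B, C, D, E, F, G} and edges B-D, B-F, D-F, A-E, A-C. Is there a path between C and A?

Yes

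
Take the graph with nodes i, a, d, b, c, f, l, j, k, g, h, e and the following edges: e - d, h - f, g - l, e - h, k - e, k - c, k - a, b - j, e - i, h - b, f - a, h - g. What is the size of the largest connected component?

Starting from a we can reach a, b, c, d, e, f, g, h, i, j, k, l. That is one component of size 12.
The largest has 12 vertices.

12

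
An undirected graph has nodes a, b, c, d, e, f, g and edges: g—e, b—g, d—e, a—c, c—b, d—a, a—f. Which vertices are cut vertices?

a

Removing a increases the component count from 1 to 2, so a is a cut vertex.
By contrast removing c leaves 1 component; it is not a cut vertex. No other vertex is a cut vertex either.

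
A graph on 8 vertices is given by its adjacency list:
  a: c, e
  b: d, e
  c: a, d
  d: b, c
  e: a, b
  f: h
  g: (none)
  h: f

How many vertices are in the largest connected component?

5

g is isolated — a component by itself.
Starting from f we can reach f, h. That is one component of size 2.
Starting from a we can reach a, b, c, d, e. That is one component of size 5.
The largest has 5 vertices.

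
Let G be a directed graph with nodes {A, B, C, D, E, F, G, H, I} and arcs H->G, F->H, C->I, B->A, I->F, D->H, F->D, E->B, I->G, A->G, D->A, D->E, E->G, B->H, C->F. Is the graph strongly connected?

No

There is no directed path from I to C, so the graph is not strongly connected.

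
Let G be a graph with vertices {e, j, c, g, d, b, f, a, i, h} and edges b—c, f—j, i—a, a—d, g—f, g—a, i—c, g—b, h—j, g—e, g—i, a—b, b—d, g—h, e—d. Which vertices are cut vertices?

Removing g increases the component count from 1 to 2, so g is a cut vertex.
By contrast removing b leaves 1 component; it is not a cut vertex. No other vertex is a cut vertex either.

g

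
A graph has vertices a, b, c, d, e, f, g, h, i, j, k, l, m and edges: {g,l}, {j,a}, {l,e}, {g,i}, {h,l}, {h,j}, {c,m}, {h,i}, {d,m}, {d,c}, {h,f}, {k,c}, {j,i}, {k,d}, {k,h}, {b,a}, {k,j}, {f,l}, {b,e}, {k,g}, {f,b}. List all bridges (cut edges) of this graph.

The edges on the cycle h-f-l-h are not bridges since each lies on that cycle.
Every edge lies on some cycle, so there are no bridges.

none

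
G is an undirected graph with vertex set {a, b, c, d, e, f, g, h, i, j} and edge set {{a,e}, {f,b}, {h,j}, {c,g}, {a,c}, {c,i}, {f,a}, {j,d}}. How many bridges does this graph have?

removing g–c disconnects g from c; removing a–e disconnects a from e; removing f–b disconnects f from b; removing j–d disconnects j from d — these are bridges.
In total 8 edges are bridges.

8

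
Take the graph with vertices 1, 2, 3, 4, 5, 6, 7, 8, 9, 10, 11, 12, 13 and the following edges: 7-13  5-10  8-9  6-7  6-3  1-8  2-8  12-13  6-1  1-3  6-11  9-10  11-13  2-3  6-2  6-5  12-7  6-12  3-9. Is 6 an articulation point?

Deleting 6 raises the number of components from 2 to 3, so 6 is a cut vertex.

Yes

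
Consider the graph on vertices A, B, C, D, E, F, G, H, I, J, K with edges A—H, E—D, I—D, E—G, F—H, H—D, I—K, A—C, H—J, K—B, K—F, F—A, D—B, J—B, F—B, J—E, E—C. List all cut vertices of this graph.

Removing E increases the component count from 1 to 2, so E is a cut vertex.
By contrast removing J leaves 1 component; it is not a cut vertex. No other vertex is a cut vertex either.

E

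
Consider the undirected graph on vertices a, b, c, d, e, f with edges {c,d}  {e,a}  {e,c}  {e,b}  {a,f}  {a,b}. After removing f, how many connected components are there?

With f gone, the remaining components are: {a, b, c, d, e}.
That is 1 component.

1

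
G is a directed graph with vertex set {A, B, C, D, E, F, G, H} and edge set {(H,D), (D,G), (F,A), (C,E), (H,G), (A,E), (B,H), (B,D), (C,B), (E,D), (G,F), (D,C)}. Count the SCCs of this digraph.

{A, B, C, D, E, F, G, H} are all mutually reachable — one SCC of size 8.
That gives 1 strongly connected component.

1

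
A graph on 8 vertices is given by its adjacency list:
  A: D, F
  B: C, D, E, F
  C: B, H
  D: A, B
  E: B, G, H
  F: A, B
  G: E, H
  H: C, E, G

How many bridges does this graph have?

The edges on the cycle B-D-A-F-B are not bridges since each lies on that cycle.
Every edge lies on some cycle, so there are no bridges.

0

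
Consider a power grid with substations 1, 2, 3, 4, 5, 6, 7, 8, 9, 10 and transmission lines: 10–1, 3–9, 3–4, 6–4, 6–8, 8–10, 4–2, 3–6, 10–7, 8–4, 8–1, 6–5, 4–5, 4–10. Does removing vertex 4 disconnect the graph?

Yes

Deleting 4 raises the number of components from 1 to 2, so 4 is a cut vertex.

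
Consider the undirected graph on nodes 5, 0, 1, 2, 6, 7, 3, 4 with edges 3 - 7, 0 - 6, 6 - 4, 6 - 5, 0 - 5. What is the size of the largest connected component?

4

2 is isolated — a component by itself.
1 is isolated — a component by itself.
Starting from 3 we can reach 3, 7. That is one component of size 2.
Starting from 0 we can reach 0, 4, 5, 6. That is one component of size 4.
The largest has 4 vertices.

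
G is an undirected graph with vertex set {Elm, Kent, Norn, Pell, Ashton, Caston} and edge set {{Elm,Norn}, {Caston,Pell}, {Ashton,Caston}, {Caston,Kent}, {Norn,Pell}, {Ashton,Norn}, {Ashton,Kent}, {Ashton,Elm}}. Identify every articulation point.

none

Removing Elm, for instance, still leaves 1 component. No single vertex removal increases the component count — the graph has no articulation points.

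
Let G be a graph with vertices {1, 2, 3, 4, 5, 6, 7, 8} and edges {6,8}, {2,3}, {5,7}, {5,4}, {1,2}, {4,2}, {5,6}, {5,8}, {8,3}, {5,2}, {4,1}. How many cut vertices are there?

1

Removing 5 increases the component count from 1 to 2, so 5 is a cut vertex.
By contrast removing 7 leaves 1 component; it is not a cut vertex. No other vertex is a cut vertex either.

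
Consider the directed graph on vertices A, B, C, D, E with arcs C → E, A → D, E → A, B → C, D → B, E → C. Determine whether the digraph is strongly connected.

Yes

From E we can reach every vertex (A, B, C, D, E), and every vertex can reach E (A, B, C, D, E). So the whole graph is one strongly connected component.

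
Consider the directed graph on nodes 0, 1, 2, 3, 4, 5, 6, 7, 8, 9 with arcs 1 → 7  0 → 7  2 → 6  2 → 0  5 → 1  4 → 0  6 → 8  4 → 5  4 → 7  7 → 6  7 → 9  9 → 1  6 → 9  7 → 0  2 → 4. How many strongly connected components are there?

{0, 1, 6, 7, 9} are all mutually reachable — one SCC of size 5.
{8} is an SCC by itself.
{5} is an SCC by itself.
{3} is an SCC by itself.
{4} is an SCC by itself.
(and 1 more singleton SCC)
That gives 6 strongly connected components.

6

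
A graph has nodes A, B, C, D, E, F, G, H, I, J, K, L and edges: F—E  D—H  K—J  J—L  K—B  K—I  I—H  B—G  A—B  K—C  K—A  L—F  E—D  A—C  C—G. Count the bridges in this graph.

The edges on the cycle K-J-L-F-E-D-H-I-K are not bridges since each lies on that cycle.
Every edge lies on some cycle, so there are no bridges.

0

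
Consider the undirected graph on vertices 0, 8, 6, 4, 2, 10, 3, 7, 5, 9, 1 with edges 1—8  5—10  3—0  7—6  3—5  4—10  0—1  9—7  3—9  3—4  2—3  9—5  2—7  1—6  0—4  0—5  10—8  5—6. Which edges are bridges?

none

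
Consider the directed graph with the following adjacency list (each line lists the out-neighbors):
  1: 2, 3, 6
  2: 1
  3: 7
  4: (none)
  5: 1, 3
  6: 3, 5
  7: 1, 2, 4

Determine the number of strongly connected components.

{1, 2, 3, 5, 6, 7} are all mutually reachable — one SCC of size 6.
{4} is an SCC by itself.
That gives 2 strongly connected components.

2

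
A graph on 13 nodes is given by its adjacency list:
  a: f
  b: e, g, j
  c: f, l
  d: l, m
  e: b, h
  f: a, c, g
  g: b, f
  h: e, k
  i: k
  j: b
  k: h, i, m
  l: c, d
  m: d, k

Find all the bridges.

The edges on the cycle e-h-k-m-d-l-c-f-g-b-e are not bridges since each lies on that cycle.
But removing b-j disconnects b from j; removing a-f disconnects a from f; removing k-i disconnects k from i — these are bridges.

a-f, b-j, i-k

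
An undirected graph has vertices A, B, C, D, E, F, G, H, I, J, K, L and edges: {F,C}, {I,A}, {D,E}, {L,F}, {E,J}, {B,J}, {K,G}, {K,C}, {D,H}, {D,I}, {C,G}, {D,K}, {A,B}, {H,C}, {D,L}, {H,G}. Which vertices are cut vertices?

Removing D increases the component count from 1 to 2, so D is a cut vertex.
By contrast removing C leaves 1 component; it is not a cut vertex. No other vertex is a cut vertex either.

D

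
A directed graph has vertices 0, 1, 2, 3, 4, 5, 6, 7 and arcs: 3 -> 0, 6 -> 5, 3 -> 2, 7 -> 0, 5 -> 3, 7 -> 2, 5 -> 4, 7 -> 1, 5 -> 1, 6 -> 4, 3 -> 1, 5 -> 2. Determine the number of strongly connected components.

{5} is an SCC by itself.
{2} is an SCC by itself.
{6} is an SCC by itself.
{4} is an SCC by itself.
{7} is an SCC by itself.
(and 3 more singleton SCCs)
That gives 8 strongly connected components.

8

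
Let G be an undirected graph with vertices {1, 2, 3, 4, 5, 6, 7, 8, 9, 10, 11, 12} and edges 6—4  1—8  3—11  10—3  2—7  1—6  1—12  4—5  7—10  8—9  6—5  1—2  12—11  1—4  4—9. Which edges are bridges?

none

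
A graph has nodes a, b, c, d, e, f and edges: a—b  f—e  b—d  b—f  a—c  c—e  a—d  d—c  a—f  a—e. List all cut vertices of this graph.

Removing d, for instance, still leaves 1 component. No single vertex removal increases the component count — the graph has no articulation points.

none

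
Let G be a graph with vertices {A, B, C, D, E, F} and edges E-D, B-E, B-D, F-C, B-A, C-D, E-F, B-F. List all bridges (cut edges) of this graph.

A-B

The edges on the cycle E-F-C-D-E are not bridges since each lies on that cycle.
But removing B-A disconnects B from A — this is a bridge.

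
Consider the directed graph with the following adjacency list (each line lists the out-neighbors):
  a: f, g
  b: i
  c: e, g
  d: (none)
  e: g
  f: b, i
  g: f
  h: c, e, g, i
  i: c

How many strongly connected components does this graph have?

4

{b, c, e, f, g, i} are all mutually reachable — one SCC of size 6.
{h} is an SCC by itself.
{a} is an SCC by itself.
{d} is an SCC by itself.
That gives 4 strongly connected components.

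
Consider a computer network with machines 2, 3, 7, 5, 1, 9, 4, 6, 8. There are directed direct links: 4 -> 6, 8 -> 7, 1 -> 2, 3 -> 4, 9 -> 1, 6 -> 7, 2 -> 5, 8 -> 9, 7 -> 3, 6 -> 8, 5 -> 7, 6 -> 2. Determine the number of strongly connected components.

1

{1, 2, 3, 4, 5, 6, 7, 8, 9} are all mutually reachable — one SCC of size 9.
That gives 1 strongly connected component.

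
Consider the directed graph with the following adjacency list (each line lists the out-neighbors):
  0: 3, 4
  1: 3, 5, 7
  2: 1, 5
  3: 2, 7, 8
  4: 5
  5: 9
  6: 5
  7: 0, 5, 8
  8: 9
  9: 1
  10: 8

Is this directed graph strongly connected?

No

There is no directed path from 1 to 6, so the graph is not strongly connected.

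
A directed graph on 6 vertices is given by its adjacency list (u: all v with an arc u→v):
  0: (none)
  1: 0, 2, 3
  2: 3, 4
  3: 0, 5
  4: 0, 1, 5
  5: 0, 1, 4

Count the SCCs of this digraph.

{1, 2, 3, 4, 5} are all mutually reachable — one SCC of size 5.
{0} is an SCC by itself.
That gives 2 strongly connected components.

2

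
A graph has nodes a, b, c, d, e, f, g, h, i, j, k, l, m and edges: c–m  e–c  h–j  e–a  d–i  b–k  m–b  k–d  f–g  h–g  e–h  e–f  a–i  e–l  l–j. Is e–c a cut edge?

After removing e–c, the path e-a-i-d-k-b-m-c still connects them, so the edge is not a bridge.

No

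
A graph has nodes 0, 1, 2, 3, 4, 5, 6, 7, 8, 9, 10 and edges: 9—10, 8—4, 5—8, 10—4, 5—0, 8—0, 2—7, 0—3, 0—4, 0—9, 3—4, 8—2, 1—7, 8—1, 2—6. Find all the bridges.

2-6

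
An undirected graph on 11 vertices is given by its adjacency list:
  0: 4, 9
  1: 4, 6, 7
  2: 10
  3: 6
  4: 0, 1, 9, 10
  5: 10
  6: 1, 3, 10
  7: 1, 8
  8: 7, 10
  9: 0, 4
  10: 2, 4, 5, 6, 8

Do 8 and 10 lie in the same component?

From 8 we can reach 0, 1, 2, 3, 4, 5, 6, 7, 8, 9, 10, which includes 10.

Yes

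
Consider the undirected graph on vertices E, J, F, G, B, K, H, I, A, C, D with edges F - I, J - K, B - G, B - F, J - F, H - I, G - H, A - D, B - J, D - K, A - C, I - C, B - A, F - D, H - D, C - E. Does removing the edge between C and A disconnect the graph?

After removing C - A, the path C-I-F-B-A still connects them, so the edge is not a bridge.

No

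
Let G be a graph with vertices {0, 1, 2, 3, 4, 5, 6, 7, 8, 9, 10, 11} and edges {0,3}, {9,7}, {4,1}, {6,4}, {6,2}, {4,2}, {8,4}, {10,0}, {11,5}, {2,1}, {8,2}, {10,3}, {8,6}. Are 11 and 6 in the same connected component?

No

The component containing 11 is {5, 11}, and 6 is not in it.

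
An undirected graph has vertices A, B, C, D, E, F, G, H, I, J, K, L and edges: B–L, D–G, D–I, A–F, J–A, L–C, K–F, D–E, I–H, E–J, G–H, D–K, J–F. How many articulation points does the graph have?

2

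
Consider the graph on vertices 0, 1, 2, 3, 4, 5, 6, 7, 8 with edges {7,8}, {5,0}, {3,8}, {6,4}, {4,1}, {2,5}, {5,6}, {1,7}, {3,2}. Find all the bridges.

The edges on the cycle 3-2-5-6-4-1-7-8-3 are not bridges since each lies on that cycle.
But removing 0 - 5 disconnects 0 from 5 — this is a bridge.

0-5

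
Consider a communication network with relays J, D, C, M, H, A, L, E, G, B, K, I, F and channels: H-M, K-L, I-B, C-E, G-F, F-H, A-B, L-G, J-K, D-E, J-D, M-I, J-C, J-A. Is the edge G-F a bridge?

No

After removing G-F, the path G-L-K-J-A-B-I-M-H-F still connects them, so the edge is not a bridge.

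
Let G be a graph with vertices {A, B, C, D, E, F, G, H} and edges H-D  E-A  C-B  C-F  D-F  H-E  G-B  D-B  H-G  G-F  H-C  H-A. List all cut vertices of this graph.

Removing H increases the component count from 1 to 2, so H is a cut vertex.
By contrast removing G leaves 1 component; it is not a cut vertex. No other vertex is a cut vertex either.

H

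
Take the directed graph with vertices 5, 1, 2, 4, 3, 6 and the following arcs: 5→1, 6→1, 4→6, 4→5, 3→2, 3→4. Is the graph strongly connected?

No

There is no directed path from 5 to 4, so the graph is not strongly connected.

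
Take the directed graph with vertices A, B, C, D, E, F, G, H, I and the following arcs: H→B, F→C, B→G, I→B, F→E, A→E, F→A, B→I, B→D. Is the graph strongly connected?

No

There is no directed path from F to H, so the graph is not strongly connected.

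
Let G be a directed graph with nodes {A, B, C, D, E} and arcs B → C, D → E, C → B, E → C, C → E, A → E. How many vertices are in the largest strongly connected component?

{B, C, E} are all mutually reachable — one SCC of size 3.
{A} is an SCC by itself.
{D} is an SCC by itself.
The largest has 3 vertices.

3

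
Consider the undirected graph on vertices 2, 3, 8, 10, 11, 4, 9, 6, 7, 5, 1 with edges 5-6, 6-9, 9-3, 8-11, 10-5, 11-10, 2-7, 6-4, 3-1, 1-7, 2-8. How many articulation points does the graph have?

Removing 6 increases the component count from 1 to 2, so 6 is a cut vertex.
By contrast removing 4 leaves 1 component; it is not a cut vertex. No other vertex is a cut vertex either.

1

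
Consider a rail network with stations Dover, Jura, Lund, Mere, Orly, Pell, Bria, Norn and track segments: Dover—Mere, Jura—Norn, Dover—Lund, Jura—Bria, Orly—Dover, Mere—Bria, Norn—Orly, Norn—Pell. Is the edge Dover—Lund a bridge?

Removing Dover—Lund leaves no path between Dover and Lund: the component count goes from 1 to 2. So it is a bridge.

Yes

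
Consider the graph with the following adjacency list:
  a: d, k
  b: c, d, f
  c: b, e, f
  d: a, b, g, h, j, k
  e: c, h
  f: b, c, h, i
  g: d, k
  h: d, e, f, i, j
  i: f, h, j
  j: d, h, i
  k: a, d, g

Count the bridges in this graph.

0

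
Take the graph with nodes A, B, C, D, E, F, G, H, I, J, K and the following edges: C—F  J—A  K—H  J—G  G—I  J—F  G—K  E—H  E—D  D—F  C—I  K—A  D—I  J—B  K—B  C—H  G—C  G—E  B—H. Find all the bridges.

none

The edges on the cycle J-G-K-B-J are not bridges since each lies on that cycle.
Every edge lies on some cycle, so there are no bridges.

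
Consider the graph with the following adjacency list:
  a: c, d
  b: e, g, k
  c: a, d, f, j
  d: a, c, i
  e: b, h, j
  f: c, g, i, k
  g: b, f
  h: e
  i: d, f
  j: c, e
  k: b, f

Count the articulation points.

Removing e increases the component count from 1 to 2, so e is a cut vertex.
By contrast removing f leaves 1 component; it is not a cut vertex. No other vertex is a cut vertex either.

1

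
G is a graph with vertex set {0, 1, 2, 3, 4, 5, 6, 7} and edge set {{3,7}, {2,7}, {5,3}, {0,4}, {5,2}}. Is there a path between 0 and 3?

The component containing 0 is {0, 4}, and 3 is not in it.

No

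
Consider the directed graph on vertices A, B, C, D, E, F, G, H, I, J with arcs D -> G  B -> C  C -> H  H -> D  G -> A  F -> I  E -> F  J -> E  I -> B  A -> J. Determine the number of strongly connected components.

1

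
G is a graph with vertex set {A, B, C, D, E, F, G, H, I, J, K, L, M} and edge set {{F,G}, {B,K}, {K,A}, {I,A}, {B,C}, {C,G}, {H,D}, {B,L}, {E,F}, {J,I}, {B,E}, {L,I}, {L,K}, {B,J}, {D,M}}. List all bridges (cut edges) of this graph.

D-H, D-M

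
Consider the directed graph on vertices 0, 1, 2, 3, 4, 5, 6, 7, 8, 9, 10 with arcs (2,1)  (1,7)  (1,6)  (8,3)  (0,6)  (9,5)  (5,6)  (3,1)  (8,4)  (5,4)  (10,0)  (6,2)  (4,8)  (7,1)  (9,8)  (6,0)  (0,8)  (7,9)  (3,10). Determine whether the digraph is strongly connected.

Yes

From 6 we can reach every vertex (0, 1, 2, 3, 4, 5, 6, 7, 8, 9, 10), and every vertex can reach 6 (0, 1, 2, 3, 4, 5, 6, 7, 8, 9, 10). So the whole graph is one strongly connected component.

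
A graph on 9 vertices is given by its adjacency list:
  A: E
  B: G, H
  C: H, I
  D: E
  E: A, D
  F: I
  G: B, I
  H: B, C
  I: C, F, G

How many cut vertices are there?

Removing E increases the component count from 2 to 3, so E is a cut vertex.
Removing I increases the component count from 2 to 3, so I is a cut vertex.
By contrast removing F leaves 2 components; it is not a cut vertex. No other vertex is a cut vertex either.

2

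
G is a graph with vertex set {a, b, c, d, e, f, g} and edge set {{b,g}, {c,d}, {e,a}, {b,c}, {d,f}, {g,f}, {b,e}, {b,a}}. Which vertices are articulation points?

Removing b increases the component count from 1 to 2, so b is a cut vertex.
By contrast removing a leaves 1 component; it is not a cut vertex. No other vertex is a cut vertex either.

b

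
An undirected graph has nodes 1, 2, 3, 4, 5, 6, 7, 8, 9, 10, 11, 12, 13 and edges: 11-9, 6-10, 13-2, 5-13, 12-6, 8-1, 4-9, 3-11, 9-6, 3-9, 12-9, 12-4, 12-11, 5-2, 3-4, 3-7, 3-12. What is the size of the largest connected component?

8

Starting from 1 we can reach 1, 8. That is one component of size 2.
Starting from 2 we can reach 2, 5, 13. That is one component of size 3.
Starting from 3 we can reach 3, 4, 6, 7, 9, 10, 11, 12. That is one component of size 8.
The largest has 8 vertices.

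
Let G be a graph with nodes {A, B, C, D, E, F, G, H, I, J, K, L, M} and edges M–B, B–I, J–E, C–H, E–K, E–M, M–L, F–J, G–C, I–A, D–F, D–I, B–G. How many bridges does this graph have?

6

The edges on the cycle D-F-J-E-M-B-I-D are not bridges since each lies on that cycle.
But removing C–G disconnects C from G; removing C–H disconnects C from H; removing A–I disconnects A from I; removing L–M disconnects L from M — these are bridges.
In total 6 edges are bridges.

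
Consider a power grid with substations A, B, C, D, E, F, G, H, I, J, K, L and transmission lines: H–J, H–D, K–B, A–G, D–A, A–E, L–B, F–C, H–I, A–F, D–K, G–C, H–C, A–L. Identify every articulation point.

A, H

Removing A increases the component count from 1 to 2, so A is a cut vertex.
Removing H increases the component count from 1 to 3, so H is a cut vertex.
By contrast removing I leaves 1 component; it is not a cut vertex. No other vertex is a cut vertex either.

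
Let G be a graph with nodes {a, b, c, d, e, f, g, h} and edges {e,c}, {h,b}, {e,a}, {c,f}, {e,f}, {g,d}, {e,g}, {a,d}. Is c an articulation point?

Deleting c leaves 2 components (was 2), so c is not a cut vertex.

No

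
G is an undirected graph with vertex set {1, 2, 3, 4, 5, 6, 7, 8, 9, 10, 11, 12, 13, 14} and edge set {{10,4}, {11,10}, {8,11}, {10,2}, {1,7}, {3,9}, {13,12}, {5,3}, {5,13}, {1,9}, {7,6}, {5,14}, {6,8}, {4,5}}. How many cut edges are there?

The edges on the cycle 1-7-6-8-11-10-4-5-3-9-1 are not bridges since each lies on that cycle.
But removing 13 - 5 disconnects 13 from 5; removing 13 - 12 disconnects 13 from 12; removing 14 - 5 disconnects 14 from 5; removing 2 - 10 disconnects 2 from 10 — these are bridges.
That makes 4 bridges.

4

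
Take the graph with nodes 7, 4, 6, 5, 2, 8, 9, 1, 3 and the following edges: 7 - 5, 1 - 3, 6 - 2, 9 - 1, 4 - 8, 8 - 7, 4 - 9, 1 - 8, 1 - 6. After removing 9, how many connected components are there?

With 9 gone, the remaining components are: {1, 2, 3, 4, 5, 6, 7, 8}.
That is 1 component.

1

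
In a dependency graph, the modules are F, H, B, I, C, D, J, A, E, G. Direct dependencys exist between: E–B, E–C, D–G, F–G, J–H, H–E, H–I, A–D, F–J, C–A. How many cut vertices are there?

Removing E increases the component count from 1 to 2, so E is a cut vertex.
Removing H increases the component count from 1 to 2, so H is a cut vertex.
By contrast removing A leaves 1 component; it is not a cut vertex. No other vertex is a cut vertex either.

2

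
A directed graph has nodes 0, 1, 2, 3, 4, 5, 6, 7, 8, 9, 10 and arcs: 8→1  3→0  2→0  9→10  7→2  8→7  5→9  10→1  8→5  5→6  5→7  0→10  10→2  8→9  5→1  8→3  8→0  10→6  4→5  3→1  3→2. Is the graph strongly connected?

There is no directed path from 7 to 5, so the graph is not strongly connected.

No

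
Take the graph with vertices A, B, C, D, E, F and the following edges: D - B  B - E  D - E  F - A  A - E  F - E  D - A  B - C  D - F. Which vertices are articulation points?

Removing B increases the component count from 1 to 2, so B is a cut vertex.
By contrast removing F leaves 1 component; it is not a cut vertex. No other vertex is a cut vertex either.

B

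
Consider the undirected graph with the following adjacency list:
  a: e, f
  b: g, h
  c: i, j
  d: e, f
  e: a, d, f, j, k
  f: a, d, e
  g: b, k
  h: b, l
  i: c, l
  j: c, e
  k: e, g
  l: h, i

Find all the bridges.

The edges on the cycle e-k-g-b-h-l-i-c-j-e are not bridges since each lies on that cycle.
Every edge lies on some cycle, so there are no bridges.

none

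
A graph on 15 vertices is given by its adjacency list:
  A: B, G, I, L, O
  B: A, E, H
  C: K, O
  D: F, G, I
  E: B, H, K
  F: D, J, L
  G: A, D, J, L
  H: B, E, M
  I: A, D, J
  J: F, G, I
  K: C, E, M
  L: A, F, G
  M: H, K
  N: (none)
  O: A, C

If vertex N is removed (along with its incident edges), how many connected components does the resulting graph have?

1

With N gone, the remaining components are: {A, B, C, D, E, F, G, H, I, J, K, L, M, O}.
That is 1 component.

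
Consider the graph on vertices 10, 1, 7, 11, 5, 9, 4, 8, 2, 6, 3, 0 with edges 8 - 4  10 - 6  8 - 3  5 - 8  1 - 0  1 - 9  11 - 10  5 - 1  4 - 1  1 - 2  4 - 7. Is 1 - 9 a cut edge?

Yes

Removing 1 - 9 leaves no path between 1 and 9: the component count goes from 2 to 3. So it is a bridge.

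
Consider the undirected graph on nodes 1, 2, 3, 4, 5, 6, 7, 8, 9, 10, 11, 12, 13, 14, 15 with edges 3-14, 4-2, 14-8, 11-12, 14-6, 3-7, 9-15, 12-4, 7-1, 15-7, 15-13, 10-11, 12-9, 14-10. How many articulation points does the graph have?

Removing 4 increases the component count from 2 to 3, so 4 is a cut vertex.
Removing 7 increases the component count from 2 to 3, so 7 is a cut vertex.
Removing 12 increases the component count from 2 to 3, so 12 is a cut vertex.
Likewise 14, 15 are cut vertices.
By contrast removing 10 leaves 2 components; it is not a cut vertex. No other vertex is a cut vertex either.

5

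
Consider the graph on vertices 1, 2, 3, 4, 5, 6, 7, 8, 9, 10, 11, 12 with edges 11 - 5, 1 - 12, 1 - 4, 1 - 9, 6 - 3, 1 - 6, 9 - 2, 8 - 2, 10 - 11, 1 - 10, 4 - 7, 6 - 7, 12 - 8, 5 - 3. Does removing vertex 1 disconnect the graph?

Deleting 1 raises the number of components from 1 to 2, so 1 is a cut vertex.

Yes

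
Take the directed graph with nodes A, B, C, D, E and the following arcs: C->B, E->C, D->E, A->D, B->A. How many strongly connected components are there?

1

{A, B, C, D, E} are all mutually reachable — one SCC of size 5.
That gives 1 strongly connected component.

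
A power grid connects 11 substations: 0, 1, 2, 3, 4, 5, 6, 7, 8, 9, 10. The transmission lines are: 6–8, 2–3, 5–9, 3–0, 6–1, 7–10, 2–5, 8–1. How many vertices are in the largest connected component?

4 is isolated — a component by itself.
Starting from 7 we can reach 7, 10. That is one component of size 2.
Starting from 1 we can reach 1, 6, 8. That is one component of size 3.
Starting from 0 we can reach 0, 2, 3, 5, 9. That is one component of size 5.
The largest has 5 vertices.

5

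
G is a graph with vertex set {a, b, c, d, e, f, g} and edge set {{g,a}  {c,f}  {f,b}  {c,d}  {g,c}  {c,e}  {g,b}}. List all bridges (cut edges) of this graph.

a-g, c-d, c-e

The edges on the cycle g-c-f-b-g are not bridges since each lies on that cycle.
But removing c—e disconnects c from e; removing c—d disconnects c from d; removing g—a disconnects g from a — these are bridges.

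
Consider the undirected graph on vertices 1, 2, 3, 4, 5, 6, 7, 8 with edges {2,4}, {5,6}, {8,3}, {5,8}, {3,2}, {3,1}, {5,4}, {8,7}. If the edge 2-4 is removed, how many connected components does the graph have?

2 and 4 are still connected via 2-3-8-5-4, so the component count stays at 1.

1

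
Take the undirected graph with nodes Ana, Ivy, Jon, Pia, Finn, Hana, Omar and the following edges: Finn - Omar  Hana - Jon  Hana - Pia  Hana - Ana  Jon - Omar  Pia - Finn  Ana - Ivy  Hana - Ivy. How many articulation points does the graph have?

1

Removing Hana increases the component count from 1 to 2, so Hana is a cut vertex.
By contrast removing Ana leaves 1 component; it is not a cut vertex. No other vertex is a cut vertex either.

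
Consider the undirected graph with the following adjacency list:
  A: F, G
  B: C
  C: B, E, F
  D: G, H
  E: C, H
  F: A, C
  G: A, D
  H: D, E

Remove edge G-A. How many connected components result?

1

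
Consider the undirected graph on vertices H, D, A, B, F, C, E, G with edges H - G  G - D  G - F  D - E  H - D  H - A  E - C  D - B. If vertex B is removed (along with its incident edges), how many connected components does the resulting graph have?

1

With B gone, the remaining components are: {A, C, D, E, F, G, H}.
That is 1 component.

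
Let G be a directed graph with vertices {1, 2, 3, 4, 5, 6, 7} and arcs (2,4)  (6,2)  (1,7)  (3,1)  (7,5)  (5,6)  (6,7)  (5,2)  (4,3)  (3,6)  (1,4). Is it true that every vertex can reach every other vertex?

From 3 we can reach every vertex (1, 2, 3, 4, 5, 6, 7), and every vertex can reach 3 (1, 2, 3, 4, 5, 6, 7). So the whole graph is one strongly connected component.

Yes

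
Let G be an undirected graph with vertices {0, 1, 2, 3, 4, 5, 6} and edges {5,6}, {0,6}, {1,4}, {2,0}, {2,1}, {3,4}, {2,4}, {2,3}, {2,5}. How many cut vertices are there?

1

Removing 2 increases the component count from 1 to 2, so 2 is a cut vertex.
By contrast removing 5 leaves 1 component; it is not a cut vertex. No other vertex is a cut vertex either.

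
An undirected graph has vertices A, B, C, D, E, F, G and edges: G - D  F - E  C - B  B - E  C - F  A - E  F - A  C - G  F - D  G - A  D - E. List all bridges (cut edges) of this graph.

none

The edges on the cycle C-F-A-G-C are not bridges since each lies on that cycle.
Every edge lies on some cycle, so there are no bridges.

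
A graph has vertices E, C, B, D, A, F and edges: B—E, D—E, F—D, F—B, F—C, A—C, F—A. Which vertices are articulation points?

Removing F increases the component count from 1 to 2, so F is a cut vertex.
By contrast removing A leaves 1 component; it is not a cut vertex. No other vertex is a cut vertex either.

F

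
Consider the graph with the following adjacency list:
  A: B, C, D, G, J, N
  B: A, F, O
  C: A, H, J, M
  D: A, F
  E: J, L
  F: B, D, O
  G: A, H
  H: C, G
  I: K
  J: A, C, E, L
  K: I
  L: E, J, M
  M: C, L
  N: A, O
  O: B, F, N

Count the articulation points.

Removing A increases the component count from 2 to 3, so A is a cut vertex.
By contrast removing L leaves 2 components; it is not a cut vertex. No other vertex is a cut vertex either.

1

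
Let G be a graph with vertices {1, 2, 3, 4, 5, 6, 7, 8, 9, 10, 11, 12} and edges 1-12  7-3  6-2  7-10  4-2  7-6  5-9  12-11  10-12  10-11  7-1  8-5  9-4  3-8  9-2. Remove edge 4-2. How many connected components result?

1

4 and 2 are still connected via 4-9-2, so the component count stays at 1.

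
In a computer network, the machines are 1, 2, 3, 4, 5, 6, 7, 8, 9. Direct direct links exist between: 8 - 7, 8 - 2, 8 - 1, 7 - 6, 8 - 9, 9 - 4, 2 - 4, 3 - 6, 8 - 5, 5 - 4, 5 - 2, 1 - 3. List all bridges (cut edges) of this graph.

none

The edges on the cycle 8-1-3-6-7-8 are not bridges since each lies on that cycle.
Every edge lies on some cycle, so there are no bridges.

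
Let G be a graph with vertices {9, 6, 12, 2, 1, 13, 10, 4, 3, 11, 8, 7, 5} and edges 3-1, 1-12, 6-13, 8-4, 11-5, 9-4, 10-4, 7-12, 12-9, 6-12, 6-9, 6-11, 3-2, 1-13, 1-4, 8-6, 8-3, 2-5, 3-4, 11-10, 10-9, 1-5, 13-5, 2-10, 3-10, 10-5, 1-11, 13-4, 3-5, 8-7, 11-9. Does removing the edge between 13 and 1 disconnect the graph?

After removing 13-1, the path 13-4-1 still connects them, so the edge is not a bridge.

No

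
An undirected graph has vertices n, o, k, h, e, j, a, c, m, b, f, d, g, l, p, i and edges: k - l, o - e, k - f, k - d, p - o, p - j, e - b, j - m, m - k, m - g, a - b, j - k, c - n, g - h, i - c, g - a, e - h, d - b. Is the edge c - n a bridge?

Yes

Removing c - n leaves no path between c and n: the component count goes from 2 to 3. So it is a bridge.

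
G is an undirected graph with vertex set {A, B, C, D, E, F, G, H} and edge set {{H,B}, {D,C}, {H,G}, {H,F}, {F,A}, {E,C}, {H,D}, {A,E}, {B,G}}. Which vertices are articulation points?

Removing H increases the component count from 1 to 2, so H is a cut vertex.
By contrast removing F leaves 1 component; it is not a cut vertex. No other vertex is a cut vertex either.

H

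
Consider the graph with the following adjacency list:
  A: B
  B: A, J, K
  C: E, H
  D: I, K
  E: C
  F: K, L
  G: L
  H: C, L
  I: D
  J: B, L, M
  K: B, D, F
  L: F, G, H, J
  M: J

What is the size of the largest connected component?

Starting from A we can reach A, B, C, D, E, F, G, H, I, J, K, L, M. That is one component of size 13.
The largest has 13 vertices.

13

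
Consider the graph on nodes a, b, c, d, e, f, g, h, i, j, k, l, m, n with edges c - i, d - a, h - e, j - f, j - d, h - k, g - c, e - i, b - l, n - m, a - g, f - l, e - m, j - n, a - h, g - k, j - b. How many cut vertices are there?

1

Removing j increases the component count from 1 to 2, so j is a cut vertex.
By contrast removing c leaves 1 component; it is not a cut vertex. No other vertex is a cut vertex either.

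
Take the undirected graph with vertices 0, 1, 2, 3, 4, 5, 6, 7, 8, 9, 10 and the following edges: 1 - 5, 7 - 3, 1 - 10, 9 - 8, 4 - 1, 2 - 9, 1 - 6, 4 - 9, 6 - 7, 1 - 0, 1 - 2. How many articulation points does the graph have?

4

Removing 1 increases the component count from 1 to 5, so 1 is a cut vertex.
Removing 6 increases the component count from 1 to 2, so 6 is a cut vertex.
Removing 7 increases the component count from 1 to 2, so 7 is a cut vertex.
Likewise 9 is a cut vertex.
By contrast removing 2 leaves 1 component; it is not a cut vertex. No other vertex is a cut vertex either.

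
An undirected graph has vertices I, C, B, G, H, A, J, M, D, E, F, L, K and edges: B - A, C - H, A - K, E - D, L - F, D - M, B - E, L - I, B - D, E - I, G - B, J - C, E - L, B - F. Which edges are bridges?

A-B, A-K, B-G, C-H, C-J, D-M

The edges on the cycle E-L-I-E are not bridges since each lies on that cycle.
But removing B - A disconnects B from A; removing C - H disconnects C from H; removing M - D disconnects M from D; removing J - C disconnects J from C — these are bridges.
In total 6 edges are bridges.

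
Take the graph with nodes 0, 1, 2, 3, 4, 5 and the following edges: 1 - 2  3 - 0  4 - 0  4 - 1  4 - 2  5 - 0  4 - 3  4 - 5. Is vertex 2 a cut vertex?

Deleting 2 leaves 1 component (was 1) (its neighbors 1, 4 remain connected to each other), so 2 is not a cut vertex.

No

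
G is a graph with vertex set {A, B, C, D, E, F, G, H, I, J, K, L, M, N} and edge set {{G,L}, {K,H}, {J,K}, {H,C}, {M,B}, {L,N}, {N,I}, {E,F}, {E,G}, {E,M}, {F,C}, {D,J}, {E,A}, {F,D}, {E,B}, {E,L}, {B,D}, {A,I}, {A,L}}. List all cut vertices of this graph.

E

Removing E increases the component count from 1 to 2, so E is a cut vertex.
By contrast removing C leaves 1 component; it is not a cut vertex. No other vertex is a cut vertex either.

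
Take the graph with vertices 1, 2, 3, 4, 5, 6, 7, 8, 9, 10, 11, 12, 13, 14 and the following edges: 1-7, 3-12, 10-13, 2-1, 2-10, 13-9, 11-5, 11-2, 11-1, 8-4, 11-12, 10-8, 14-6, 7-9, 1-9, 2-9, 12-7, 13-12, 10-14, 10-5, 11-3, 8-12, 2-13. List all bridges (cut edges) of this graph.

The edges on the cycle 11-2-10-8-12-11 are not bridges since each lies on that cycle.
But removing 10-14 disconnects 10 from 14; removing 6-14 disconnects 6 from 14; removing 4-8 disconnects 4 from 8 — these are bridges.

10-14, 14-6, 4-8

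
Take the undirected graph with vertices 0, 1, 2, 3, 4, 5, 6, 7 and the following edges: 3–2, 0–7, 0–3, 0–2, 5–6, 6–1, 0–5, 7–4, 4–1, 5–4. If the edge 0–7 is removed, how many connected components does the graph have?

1

0 and 7 are still connected via 0-5-4-7, so the component count stays at 1.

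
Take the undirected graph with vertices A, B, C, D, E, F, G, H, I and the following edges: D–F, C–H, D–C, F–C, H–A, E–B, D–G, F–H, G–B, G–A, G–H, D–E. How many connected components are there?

I is isolated — a component by itself.
Starting from A we can reach A, B, C, D, E, F, G, H. That is one component of size 8.
Total: 2 components.

2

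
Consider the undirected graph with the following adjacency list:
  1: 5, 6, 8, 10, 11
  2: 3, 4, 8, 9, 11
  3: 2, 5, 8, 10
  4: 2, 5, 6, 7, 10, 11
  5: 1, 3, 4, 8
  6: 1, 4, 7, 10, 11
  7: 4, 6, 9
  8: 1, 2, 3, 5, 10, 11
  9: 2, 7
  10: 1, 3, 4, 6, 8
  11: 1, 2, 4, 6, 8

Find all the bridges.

The edges on the cycle 10-8-11-1-10 are not bridges since each lies on that cycle.
Every edge lies on some cycle, so there are no bridges.

none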